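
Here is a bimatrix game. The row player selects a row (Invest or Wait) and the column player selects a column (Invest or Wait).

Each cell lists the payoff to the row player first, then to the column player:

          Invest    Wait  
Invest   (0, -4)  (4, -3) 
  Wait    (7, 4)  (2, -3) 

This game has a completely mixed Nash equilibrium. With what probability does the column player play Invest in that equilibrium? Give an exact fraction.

Let q be the probability that the column player plays Invest. In a completely mixed equilibrium, the row player must be indifferent between Invest and Wait.
The row player's expected payoff from Invest is 4(1−q); from Wait it is 7q + 2(1−q).
Setting these equal: −4q + 4 = 5q + 2, so q = 2/9.

2/9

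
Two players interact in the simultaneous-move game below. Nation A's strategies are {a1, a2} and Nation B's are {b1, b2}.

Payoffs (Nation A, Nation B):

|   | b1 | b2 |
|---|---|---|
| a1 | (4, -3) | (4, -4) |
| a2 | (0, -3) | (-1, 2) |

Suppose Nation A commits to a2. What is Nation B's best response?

Against a2, Nation B earns -3 from b1 and 2 from b2.
So b2 is the best response.

b2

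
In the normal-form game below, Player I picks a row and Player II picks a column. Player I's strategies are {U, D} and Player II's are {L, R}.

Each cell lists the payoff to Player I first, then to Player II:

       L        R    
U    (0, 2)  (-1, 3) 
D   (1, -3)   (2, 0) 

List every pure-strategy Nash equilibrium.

(D, R)

(U, L): Player I prefers D (1 > 0); Player II prefers R (3 > 2) — not an equilibrium.
(U, R): Player I prefers D (2 > -1) — not an equilibrium.
(D, L): Player II prefers R (0 > -3) — not an equilibrium.
(D, R): Player I gets 2 ≥ -1 from U, and Player II gets 0 ≥ -3 from L — Nash equilibrium.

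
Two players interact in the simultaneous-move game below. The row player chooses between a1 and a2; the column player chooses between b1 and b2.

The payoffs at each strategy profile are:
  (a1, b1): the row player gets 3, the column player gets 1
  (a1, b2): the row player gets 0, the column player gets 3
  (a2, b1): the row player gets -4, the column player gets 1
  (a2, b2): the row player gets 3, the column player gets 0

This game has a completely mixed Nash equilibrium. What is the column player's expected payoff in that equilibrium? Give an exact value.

1

First find p, the probability the row player plays a1, from the column player's indifference between b1 and b2: p + (1−p) = 3p, giving p = 1/3.
Since the column player is indifferent in equilibrium, the column player's expected payoff equals the payoff from either column against (1/3, 2/3). Using b1: (1/3) + (2/3) = 1.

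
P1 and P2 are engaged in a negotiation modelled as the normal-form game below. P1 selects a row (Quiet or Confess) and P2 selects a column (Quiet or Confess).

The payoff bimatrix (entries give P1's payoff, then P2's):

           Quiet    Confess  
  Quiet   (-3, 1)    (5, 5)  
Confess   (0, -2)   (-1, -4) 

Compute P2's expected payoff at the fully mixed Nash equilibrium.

First find x, the probability P1 plays Quiet, from P2's indifference between Quiet and Confess: x − 2(1−x) = 5x − 4(1−x), giving x = 1/3.
Since P2 is indifferent in equilibrium, P2's expected payoff equals the payoff from either column against (1/3, 2/3). Using Quiet: (1/3) − 2(2/3) = -1.

-1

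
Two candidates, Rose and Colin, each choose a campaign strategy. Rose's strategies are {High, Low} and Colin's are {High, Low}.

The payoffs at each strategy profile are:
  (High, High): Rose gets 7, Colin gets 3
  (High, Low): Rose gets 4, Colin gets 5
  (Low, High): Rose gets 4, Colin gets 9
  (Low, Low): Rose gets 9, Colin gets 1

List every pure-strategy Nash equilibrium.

(High, High): Colin prefers Low (5 > 3) — not an equilibrium.
(High, Low): Rose prefers Low (9 > 4) — not an equilibrium.
(Low, High): Rose prefers High (7 > 4) — not an equilibrium.
(Low, Low): Colin prefers High (9 > 1) — not an equilibrium.

none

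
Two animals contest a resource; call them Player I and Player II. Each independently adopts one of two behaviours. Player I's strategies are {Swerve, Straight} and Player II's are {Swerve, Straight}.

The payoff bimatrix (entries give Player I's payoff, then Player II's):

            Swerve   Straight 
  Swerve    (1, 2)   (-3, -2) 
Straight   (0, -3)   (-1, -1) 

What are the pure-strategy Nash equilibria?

(Swerve, Swerve) and (Straight, Straight)

(Swerve, Swerve): Player I gets 1 ≥ 0 from Straight, and Player II gets 2 ≥ -2 from Straight — Nash equilibrium.
(Swerve, Straight): Player I prefers Straight (-1 > -3); Player II prefers Swerve (2 > -2) — not an equilibrium.
(Straight, Swerve): Player I prefers Swerve (1 > 0); Player II prefers Straight (-1 > -3) — not an equilibrium.
(Straight, Straight): Player I gets -1 ≥ -3 from Swerve, and Player II gets -1 ≥ -3 from Swerve — Nash equilibrium.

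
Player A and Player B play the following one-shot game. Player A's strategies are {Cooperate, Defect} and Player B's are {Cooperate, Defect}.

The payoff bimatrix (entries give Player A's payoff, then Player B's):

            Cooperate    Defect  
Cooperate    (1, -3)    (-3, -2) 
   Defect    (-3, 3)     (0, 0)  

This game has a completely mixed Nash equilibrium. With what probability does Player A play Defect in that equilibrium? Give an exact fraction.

Let p be the probability that Player A plays Cooperate. In a completely mixed equilibrium, Player B must be indifferent between Cooperate and Defect.
Player B's expected payoff from Cooperate is −3p + 3(1−p); from Defect it is −2p.
Setting these equal: −6p + 3 = −2p, so p = 3/4.
Therefore Player A plays Defect with probability 1 − 3/4 = 1/4.

1/4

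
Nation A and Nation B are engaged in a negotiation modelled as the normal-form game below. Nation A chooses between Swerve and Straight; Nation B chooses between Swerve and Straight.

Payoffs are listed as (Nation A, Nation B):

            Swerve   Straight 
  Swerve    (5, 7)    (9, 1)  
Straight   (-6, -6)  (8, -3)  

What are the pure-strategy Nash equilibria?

(Swerve, Swerve)

(Swerve, Swerve): Nation A gets 5 ≥ -6 from Straight, and Nation B gets 7 ≥ 1 from Straight — Nash equilibrium.
(Swerve, Straight): Nation B prefers Swerve (7 > 1) — not an equilibrium.
(Straight, Swerve): Nation A prefers Swerve (5 > -6); Nation B prefers Straight (-3 > -6) — not an equilibrium.
(Straight, Straight): Nation A prefers Swerve (9 > 8) — not an equilibrium.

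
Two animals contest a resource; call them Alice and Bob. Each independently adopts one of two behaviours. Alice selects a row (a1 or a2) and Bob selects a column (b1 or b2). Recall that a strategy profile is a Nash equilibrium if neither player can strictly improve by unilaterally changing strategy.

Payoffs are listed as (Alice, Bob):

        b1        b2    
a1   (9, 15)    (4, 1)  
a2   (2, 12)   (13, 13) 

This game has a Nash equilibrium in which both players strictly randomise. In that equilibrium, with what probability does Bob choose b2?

7/16

Let q be the probability that Bob plays b1. In a completely mixed equilibrium, Alice must be indifferent between a1 and a2.
Alice's expected payoff from a1 is 9q + 4(1−q); from a2 it is 2q + 13(1−q).
Setting these equal: 5q + 4 = −11q + 13, so q = 9/16.
Therefore Bob plays b2 with probability 1 − 9/16 = 7/16.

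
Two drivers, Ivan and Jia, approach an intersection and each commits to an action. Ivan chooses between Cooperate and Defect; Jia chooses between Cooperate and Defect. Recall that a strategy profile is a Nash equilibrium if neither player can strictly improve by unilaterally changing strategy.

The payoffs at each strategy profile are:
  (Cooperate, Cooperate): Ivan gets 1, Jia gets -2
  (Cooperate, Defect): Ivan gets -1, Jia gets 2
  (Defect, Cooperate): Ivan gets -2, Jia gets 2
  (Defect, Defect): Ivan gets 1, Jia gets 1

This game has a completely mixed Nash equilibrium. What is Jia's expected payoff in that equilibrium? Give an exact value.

First find p, the probability Ivan plays Cooperate, from Jia's indifference between Cooperate and Defect: −2p + 2(1−p) = 2p + (1−p), giving p = 1/5.
Since Jia is indifferent in equilibrium, Jia's expected payoff equals the payoff from either column against (1/5, 4/5). Using Cooperate: −2(1/5) + 2(4/5) = 6/5.

6/5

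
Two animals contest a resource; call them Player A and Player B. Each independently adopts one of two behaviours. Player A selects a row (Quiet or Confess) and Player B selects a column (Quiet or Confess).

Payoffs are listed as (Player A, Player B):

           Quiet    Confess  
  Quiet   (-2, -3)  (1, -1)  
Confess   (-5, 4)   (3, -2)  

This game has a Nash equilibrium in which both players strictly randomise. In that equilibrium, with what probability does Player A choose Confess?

1/4

Let p be the probability that Player A plays Quiet. In a completely mixed equilibrium, Player B must be indifferent between Quiet and Confess.
Player B's expected payoff from Quiet is −3p + 4(1−p); from Confess it is −p − 2(1−p).
Setting these equal: −7p + 4 = p − 2, so p = 3/4.
Therefore Player A plays Confess with probability 1 − 3/4 = 1/4.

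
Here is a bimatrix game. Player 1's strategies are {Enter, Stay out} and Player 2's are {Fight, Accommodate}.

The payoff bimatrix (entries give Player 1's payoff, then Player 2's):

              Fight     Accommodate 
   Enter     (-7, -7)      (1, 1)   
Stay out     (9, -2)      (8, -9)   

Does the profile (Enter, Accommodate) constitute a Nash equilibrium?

At (Enter, Accommodate), Player 1 earns 1; switching to Stay out would give 8, so Player 1 would deviate.
Player 2 earns 1; switching to Fight would give -7, so Player 2 has no profitable deviation.
Since at least one player can profitably deviate, this is not a Nash equilibrium.

No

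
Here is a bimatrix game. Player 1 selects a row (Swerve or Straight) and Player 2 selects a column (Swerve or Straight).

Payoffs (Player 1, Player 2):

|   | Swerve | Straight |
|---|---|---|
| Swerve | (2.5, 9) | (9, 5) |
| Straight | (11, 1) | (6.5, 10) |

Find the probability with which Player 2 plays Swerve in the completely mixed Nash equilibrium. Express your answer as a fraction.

5/22

Let y be the probability that Player 2 plays Swerve. In a completely mixed equilibrium, Player 1 must be indifferent between Swerve and Straight.
Player 1's expected payoff from Swerve is 2.5y + 9(1−y); from Straight it is 11y + 6.5(1−y).
Setting these equal: −6.5y + 9 = 4.5y + 6.5, so y = 5/22.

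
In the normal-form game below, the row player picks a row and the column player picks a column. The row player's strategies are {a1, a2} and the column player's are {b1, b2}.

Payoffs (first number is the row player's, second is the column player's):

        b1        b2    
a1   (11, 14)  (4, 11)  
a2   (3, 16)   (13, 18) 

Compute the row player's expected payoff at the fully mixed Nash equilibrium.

First find q, the probability the column player plays b1, from the row player's indifference between a1 and a2: 11q + 4(1−q) = 3q + 13(1−q), giving q = 9/17.
Since the row player is indifferent in equilibrium, the row player's expected payoff equals the payoff from either row against (9/17, 8/17). Using a1: 11(9/17) + 4(8/17) = 131/17.

131/17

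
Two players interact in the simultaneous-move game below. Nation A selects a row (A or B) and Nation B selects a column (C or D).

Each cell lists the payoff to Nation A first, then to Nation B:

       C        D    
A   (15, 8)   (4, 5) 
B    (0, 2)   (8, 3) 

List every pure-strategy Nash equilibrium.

(A, C) and (B, D)

(A, C): Nation A gets 15 ≥ 0 from B, and Nation B gets 8 ≥ 5 from D — Nash equilibrium.
(A, D): Nation A prefers B (8 > 4); Nation B prefers C (8 > 5) — not an equilibrium.
(B, C): Nation A prefers A (15 > 0); Nation B prefers D (3 > 2) — not an equilibrium.
(B, D): Nation A gets 8 ≥ 4 from A, and Nation B gets 3 ≥ 2 from C — Nash equilibrium.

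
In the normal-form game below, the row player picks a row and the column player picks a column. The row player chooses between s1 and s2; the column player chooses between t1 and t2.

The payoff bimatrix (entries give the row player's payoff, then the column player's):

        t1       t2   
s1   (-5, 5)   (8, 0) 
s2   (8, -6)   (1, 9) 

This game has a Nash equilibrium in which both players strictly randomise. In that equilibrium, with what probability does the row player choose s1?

3/4

Let r be the probability that the row player plays s1. In a completely mixed equilibrium, the column player must be indifferent between t1 and t2.
The column player's expected payoff from t1 is 5r − 6(1−r); from t2 it is 9(1−r).
Setting these equal: 11r − 6 = −9r + 9, so r = 3/4.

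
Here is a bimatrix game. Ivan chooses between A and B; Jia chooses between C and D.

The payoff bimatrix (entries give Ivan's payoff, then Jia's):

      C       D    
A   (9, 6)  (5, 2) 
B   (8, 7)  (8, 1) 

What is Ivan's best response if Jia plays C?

A

Against C, Ivan earns 9 from A and 8 from B.
So A is the best response.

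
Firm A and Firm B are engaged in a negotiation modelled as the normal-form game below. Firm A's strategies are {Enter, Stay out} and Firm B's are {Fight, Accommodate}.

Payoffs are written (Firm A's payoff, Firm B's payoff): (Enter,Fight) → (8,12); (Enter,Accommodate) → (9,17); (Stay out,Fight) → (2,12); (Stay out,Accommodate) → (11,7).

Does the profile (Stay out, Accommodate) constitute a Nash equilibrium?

At (Stay out, Accommodate), Firm A earns 11; switching to Enter would give 9, so Firm A has no profitable deviation.
Firm B earns 7; switching to Fight would give 12, so Firm B would deviate.
Since at least one player can profitably deviate, this is not a Nash equilibrium.

No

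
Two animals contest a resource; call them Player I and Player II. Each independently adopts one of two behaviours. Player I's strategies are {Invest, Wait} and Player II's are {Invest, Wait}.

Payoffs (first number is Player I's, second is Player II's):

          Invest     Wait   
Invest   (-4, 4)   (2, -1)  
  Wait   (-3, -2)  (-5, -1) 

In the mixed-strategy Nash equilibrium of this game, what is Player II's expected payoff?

-1

First find x, the probability Player I plays Invest, from Player II's indifference between Invest and Wait: 4x − 2(1−x) = −x − (1−x), giving x = 1/6.
Since Player II is indifferent in equilibrium, Player II's expected payoff equals the payoff from either column against (1/6, 5/6). Using Invest: 4(1/6) − 2(5/6) = -1.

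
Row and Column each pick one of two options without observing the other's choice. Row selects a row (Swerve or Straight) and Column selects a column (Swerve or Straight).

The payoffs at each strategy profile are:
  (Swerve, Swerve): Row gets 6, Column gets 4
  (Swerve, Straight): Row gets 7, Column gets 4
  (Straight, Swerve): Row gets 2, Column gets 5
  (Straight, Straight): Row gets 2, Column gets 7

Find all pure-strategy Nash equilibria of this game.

(Swerve, Swerve): Row gets 6 ≥ 2 from Straight, and Column gets 4 ≥ 4 from Straight — Nash equilibrium.
(Swerve, Straight): Row gets 7 ≥ 2 from Straight, and Column gets 4 ≥ 4 from Swerve — Nash equilibrium.
(Straight, Swerve): Row prefers Swerve (6 > 2); Column prefers Straight (7 > 5) — not an equilibrium.
(Straight, Straight): Row prefers Swerve (7 > 2) — not an equilibrium.

(Swerve, Swerve) and (Swerve, Straight)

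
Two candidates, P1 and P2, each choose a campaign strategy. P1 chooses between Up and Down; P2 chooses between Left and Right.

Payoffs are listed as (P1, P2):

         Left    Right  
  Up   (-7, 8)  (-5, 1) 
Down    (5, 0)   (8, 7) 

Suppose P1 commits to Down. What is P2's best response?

Against Down, P2 earns 0 from Left and 7 from Right.
So Right is the best response.

Right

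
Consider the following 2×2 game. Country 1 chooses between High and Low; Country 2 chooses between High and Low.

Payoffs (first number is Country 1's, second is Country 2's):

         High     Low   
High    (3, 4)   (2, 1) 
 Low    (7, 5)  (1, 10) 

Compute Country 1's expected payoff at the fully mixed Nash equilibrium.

First find q, the probability Country 2 plays High, from Country 1's indifference between High and Low: 3q + 2(1−q) = 7q + (1−q), giving q = 1/5.
Since Country 1 is indifferent in equilibrium, Country 1's expected payoff equals the payoff from either row against (1/5, 4/5). Using High: 3(1/5) + 2(4/5) = 11/5.

11/5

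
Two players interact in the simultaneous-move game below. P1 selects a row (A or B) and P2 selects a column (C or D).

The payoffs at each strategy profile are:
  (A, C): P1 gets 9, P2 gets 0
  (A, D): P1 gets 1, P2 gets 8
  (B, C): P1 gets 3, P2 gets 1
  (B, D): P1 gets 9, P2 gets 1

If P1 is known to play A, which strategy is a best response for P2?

Against A, P2 earns 0 from C and 8 from D.
So D is the best response.

D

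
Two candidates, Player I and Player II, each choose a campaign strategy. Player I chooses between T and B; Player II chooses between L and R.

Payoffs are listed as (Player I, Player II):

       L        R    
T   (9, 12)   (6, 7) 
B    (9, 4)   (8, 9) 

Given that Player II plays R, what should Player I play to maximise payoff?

B

Against R, Player I earns 6 from T and 8 from B.
So B is the best response.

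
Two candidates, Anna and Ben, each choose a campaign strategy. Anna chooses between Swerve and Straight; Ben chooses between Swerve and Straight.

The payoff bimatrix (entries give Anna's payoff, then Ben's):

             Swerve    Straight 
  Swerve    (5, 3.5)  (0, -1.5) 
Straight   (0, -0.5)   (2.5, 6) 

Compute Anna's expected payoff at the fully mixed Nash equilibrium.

5/3

First find q, the probability Ben plays Swerve, from Anna's indifference between Swerve and Straight: 5q = 2.5(1−q), giving q = 1/3.
Since Anna is indifferent in equilibrium, Anna's expected payoff equals the payoff from either row against (1/3, 2/3). Using Swerve: 5(1/3) = 5/3.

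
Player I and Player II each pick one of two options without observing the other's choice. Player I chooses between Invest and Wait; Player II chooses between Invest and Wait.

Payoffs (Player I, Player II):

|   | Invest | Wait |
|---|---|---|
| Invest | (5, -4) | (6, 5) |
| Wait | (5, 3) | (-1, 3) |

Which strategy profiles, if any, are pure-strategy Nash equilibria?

(Invest, Invest): Player II prefers Wait (5 > -4) — not an equilibrium.
(Invest, Wait): Player I gets 6 ≥ -1 from Wait, and Player II gets 5 ≥ -4 from Invest — Nash equilibrium.
(Wait, Invest): Player I gets 5 ≥ 5 from Invest, and Player II gets 3 ≥ 3 from Wait — Nash equilibrium.
(Wait, Wait): Player I prefers Invest (6 > -1) — not an equilibrium.

(Invest, Wait) and (Wait, Invest)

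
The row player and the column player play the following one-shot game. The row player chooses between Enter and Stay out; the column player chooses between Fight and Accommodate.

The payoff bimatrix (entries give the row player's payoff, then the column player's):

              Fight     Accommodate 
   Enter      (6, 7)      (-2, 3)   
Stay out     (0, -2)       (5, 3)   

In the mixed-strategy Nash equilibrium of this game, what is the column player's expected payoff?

3

First find p, the probability the row player plays Enter, from the column player's indifference between Fight and Accommodate: 7p − 2(1−p) = 3p + 3(1−p), giving p = 5/9.
Since the column player is indifferent in equilibrium, the column player's expected payoff equals the payoff from either column against (5/9, 4/9). Using Fight: 7(5/9) − 2(4/9) = 3.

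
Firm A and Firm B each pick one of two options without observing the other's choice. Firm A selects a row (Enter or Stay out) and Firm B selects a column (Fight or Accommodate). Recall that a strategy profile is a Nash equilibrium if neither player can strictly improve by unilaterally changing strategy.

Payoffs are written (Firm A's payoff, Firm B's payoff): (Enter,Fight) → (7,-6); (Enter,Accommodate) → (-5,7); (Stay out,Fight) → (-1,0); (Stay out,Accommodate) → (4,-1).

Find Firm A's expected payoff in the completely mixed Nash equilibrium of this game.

First find y, the probability Firm B plays Fight, from Firm A's indifference between Enter and Stay out: 7y − 5(1−y) = −y + 4(1−y), giving y = 9/17.
Since Firm A is indifferent in equilibrium, Firm A's expected payoff equals the payoff from either row against (9/17, 8/17). Using Enter: 7(9/17) − 5(8/17) = 23/17.

23/17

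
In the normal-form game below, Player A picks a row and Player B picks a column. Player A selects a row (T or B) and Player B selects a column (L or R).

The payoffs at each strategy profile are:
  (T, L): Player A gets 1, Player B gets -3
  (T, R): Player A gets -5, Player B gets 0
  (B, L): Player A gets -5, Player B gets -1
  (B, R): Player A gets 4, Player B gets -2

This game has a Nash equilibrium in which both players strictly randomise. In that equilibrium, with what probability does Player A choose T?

Let x be the probability that Player A plays T. In a completely mixed equilibrium, Player B must be indifferent between L and R.
Player B's expected payoff from L is −3x − (1−x); from R it is −2(1−x).
Setting these equal: −2x − 1 = 2x − 2, so x = 1/4.

1/4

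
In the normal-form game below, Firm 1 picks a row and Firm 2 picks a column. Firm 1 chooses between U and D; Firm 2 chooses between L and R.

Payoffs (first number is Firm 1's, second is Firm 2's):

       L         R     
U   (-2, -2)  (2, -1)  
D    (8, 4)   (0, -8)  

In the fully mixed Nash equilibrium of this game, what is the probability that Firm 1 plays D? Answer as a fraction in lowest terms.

Let p be the probability that Firm 1 plays U. In a completely mixed equilibrium, Firm 2 must be indifferent between L and R.
Firm 2's expected payoff from L is −2p + 4(1−p); from R it is −p − 8(1−p).
Setting these equal: −6p + 4 = 7p − 8, so p = 12/13.
Therefore Firm 1 plays D with probability 1 − 12/13 = 1/13.

1/13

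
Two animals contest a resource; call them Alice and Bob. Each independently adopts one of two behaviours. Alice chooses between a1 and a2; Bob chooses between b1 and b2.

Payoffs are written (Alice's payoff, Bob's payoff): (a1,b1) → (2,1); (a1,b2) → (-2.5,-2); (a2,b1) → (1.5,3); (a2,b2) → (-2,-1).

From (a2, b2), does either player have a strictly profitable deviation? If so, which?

Bob

Alice at (a2, b2) earns -2; deviating to a1 yields -2.5 — not better.
Bob earns -1; deviating to b1 yields 3 — a strict improvement.
Only Bob has a strictly profitable deviation.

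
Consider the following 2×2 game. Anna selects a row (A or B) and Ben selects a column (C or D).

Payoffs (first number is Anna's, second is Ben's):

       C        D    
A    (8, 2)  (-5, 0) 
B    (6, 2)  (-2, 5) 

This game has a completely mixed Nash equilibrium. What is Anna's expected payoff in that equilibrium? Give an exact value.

14/5

First find q, the probability Ben plays C, from Anna's indifference between A and B: 8q − 5(1−q) = 6q − 2(1−q), giving q = 3/5.
Since Anna is indifferent in equilibrium, Anna's expected payoff equals the payoff from either row against (3/5, 2/5). Using A: 8(3/5) − 5(2/5) = 14/5.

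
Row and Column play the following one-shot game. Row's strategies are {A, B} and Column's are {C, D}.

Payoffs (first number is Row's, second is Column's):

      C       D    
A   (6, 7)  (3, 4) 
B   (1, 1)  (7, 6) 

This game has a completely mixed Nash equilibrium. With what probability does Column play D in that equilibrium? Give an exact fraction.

Let c be the probability that Column plays C. In a completely mixed equilibrium, Row must be indifferent between A and B.
Row's expected payoff from A is 6c + 3(1−c); from B it is c + 7(1−c).
Setting these equal: 3c + 3 = −6c + 7, so c = 4/9.
Therefore Column plays D with probability 1 − 4/9 = 5/9.

5/9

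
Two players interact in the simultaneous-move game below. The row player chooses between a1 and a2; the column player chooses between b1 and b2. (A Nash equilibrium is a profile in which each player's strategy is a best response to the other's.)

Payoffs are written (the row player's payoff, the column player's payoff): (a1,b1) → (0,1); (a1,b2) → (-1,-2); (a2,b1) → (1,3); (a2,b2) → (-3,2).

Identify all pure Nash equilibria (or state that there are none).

(a1, b1): the row player prefers a2 (1 > 0) — not an equilibrium.
(a1, b2): the column player prefers b1 (1 > -2) — not an equilibrium.
(a2, b1): the row player gets 1 ≥ 0 from a1, and the column player gets 3 ≥ 2 from b2 — Nash equilibrium.
(a2, b2): the row player prefers a1 (-1 > -3); the column player prefers b1 (3 > 2) — not an equilibrium.

(a2, b1)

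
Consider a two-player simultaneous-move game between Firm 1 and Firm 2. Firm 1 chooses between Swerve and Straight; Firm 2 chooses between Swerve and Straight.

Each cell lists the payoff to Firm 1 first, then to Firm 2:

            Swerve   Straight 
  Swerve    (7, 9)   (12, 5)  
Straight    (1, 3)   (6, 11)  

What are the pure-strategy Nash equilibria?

(Swerve, Swerve): Firm 1 gets 7 ≥ 1 from Straight, and Firm 2 gets 9 ≥ 5 from Straight — Nash equilibrium.
(Swerve, Straight): Firm 2 prefers Swerve (9 > 5) — not an equilibrium.
(Straight, Swerve): Firm 1 prefers Swerve (7 > 1); Firm 2 prefers Straight (11 > 3) — not an equilibrium.
(Straight, Straight): Firm 1 prefers Swerve (12 > 6) — not an equilibrium.

(Swerve, Swerve)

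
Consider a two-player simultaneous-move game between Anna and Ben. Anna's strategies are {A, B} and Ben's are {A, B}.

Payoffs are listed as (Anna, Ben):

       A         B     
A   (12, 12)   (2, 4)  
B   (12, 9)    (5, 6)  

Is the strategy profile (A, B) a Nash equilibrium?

At (A, B), Anna earns 2; switching to B would give 5, so Anna would deviate.
Ben earns 4; switching to A would give 12, so Ben would deviate.
Since at least one player can profitably deviate, this is not a Nash equilibrium.

No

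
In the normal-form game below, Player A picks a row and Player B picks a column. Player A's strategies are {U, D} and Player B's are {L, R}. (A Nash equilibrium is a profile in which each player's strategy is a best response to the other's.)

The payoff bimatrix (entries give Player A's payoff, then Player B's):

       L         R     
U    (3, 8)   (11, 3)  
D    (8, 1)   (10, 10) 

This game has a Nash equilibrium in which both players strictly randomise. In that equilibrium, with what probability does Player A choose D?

Let x be the probability that Player A plays U. In a completely mixed equilibrium, Player B must be indifferent between L and R.
Player B's expected payoff from L is 8x + (1−x); from R it is 3x + 10(1−x).
Setting these equal: 7x + 1 = −7x + 10, so x = 9/14.
Therefore Player A plays D with probability 1 − 9/14 = 5/14.

5/14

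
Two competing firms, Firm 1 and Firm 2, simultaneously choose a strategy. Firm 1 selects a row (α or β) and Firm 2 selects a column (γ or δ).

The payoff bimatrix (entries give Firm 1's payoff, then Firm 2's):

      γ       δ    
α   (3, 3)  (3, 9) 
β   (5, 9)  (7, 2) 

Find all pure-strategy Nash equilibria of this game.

(β, γ)

(α, γ): Firm 1 prefers β (5 > 3); Firm 2 prefers δ (9 > 3) — not an equilibrium.
(α, δ): Firm 1 prefers β (7 > 3) — not an equilibrium.
(β, γ): Firm 1 gets 5 ≥ 3 from α, and Firm 2 gets 9 ≥ 2 from δ — Nash equilibrium.
(β, δ): Firm 2 prefers γ (9 > 2) — not an equilibrium.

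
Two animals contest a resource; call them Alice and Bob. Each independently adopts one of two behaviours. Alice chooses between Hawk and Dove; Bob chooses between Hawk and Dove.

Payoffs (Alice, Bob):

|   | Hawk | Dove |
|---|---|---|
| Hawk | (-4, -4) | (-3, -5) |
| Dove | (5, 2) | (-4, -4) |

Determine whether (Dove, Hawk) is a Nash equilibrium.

At (Dove, Hawk), Alice earns 5; switching to Hawk would give -4, so Alice has no profitable deviation.
Bob earns 2; switching to Dove would give -4, so Bob has no profitable deviation.
Neither player can gain by a unilateral deviation, so this profile is a Nash equilibrium.

Yes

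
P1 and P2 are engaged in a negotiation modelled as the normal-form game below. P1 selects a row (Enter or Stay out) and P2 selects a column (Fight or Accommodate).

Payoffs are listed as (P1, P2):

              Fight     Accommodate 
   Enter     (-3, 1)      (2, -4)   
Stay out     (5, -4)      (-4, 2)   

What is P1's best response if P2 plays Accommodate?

Against Accommodate, P1 earns 2 from Enter and -4 from Stay out.
So Enter is the best response.

Enter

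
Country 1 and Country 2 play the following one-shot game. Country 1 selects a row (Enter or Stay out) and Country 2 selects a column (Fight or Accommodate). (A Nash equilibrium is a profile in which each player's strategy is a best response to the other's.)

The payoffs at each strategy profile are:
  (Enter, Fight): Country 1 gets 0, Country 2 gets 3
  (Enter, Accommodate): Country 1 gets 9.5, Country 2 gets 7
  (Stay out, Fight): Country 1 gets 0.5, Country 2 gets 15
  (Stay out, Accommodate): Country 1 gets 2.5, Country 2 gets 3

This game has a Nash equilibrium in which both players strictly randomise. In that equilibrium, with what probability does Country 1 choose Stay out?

Let x be the probability that Country 1 plays Enter. In a completely mixed equilibrium, Country 2 must be indifferent between Fight and Accommodate.
Country 2's expected payoff from Fight is 3x + 15(1−x); from Accommodate it is 7x + 3(1−x).
Setting these equal: −12x + 15 = 4x + 3, so x = 3/4.
Therefore Country 1 plays Stay out with probability 1 − 3/4 = 1/4.

1/4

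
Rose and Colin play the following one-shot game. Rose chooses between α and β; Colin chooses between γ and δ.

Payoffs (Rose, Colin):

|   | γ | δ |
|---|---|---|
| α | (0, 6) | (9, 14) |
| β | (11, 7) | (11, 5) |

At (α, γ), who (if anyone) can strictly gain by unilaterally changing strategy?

Both

Rose at (α, γ) earns 0; deviating to β yields 11 — a strict improvement.
Colin earns 6; deviating to δ yields 14 — a strict improvement.
Both Rose and Colin have strictly profitable deviations.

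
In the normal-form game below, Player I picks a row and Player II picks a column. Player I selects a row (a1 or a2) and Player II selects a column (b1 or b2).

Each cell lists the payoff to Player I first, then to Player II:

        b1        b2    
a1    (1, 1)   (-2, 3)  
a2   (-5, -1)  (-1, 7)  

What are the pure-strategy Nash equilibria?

(a2, b2)

(a1, b1): Player II prefers b2 (3 > 1) — not an equilibrium.
(a1, b2): Player I prefers a2 (-1 > -2) — not an equilibrium.
(a2, b1): Player I prefers a1 (1 > -5); Player II prefers b2 (7 > -1) — not an equilibrium.
(a2, b2): Player I gets -1 ≥ -2 from a1, and Player II gets 7 ≥ -1 from b1 — Nash equilibrium.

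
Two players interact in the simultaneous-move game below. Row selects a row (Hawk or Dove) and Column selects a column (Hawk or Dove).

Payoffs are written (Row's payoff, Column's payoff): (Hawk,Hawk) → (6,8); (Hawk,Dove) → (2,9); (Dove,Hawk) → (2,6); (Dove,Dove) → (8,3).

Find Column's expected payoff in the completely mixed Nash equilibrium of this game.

15/2

First find x, the probability Row plays Hawk, from Column's indifference between Hawk and Dove: 8x + 6(1−x) = 9x + 3(1−x), giving x = 3/4.
Since Column is indifferent in equilibrium, Column's expected payoff equals the payoff from either column against (3/4, 1/4). Using Hawk: 8(3/4) + 6(1/4) = 15/2.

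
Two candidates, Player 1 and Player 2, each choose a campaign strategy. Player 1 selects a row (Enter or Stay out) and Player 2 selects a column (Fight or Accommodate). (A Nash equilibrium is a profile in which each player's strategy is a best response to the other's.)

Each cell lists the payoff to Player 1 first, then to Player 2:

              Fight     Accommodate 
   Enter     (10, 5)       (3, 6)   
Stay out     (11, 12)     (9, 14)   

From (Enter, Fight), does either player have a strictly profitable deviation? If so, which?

Player 1 at (Enter, Fight) earns 10; deviating to Stay out yields 11 — a strict improvement.
Player 2 earns 5; deviating to Accommodate yields 6 — a strict improvement.
Both Player 1 and Player 2 have strictly profitable deviations.

Both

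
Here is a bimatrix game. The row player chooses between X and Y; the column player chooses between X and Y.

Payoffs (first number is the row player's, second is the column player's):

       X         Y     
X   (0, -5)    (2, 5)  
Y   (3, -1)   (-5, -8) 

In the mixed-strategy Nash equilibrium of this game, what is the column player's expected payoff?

First find x, the probability the row player plays X, from the column player's indifference between X and Y: −5x − (1−x) = 5x − 8(1−x), giving x = 7/17.
Since the column player is indifferent in equilibrium, the column player's expected payoff equals the payoff from either column against (7/17, 10/17). Using X: −5(7/17) − (10/17) = -45/17.

-45/17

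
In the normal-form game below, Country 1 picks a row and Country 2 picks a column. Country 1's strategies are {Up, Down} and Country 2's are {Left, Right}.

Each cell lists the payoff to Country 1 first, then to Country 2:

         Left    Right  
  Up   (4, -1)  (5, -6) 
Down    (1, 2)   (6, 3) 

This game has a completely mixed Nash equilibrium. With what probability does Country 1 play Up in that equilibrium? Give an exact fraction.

1/6

Let r be the probability that Country 1 plays Up. In a completely mixed equilibrium, Country 2 must be indifferent between Left and Right.
Country 2's expected payoff from Left is −r + 2(1−r); from Right it is −6r + 3(1−r).
Setting these equal: −3r + 2 = −9r + 3, so r = 1/6.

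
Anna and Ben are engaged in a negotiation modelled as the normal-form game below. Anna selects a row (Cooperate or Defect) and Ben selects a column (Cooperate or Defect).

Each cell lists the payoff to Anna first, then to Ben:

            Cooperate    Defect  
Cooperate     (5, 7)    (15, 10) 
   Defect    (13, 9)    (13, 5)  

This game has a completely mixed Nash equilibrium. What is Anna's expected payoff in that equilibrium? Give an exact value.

13

First find y, the probability Ben plays Cooperate, from Anna's indifference between Cooperate and Defect: 5y + 15(1−y) = 13y + 13(1−y), giving y = 1/5.
Since Anna is indifferent in equilibrium, Anna's expected payoff equals the payoff from either row against (1/5, 4/5). Using Cooperate: 5(1/5) + 15(4/5) = 13.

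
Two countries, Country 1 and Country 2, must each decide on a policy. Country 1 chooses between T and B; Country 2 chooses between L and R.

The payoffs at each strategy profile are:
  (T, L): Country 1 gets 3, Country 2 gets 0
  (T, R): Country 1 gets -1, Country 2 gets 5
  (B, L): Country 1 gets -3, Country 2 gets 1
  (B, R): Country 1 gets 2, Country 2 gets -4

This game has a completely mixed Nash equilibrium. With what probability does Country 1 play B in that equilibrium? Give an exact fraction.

1/2

Let r be the probability that Country 1 plays T. In a completely mixed equilibrium, Country 2 must be indifferent between L and R.
Country 2's expected payoff from L is (1−r); from R it is 5r − 4(1−r).
Setting these equal: −r + 1 = 9r − 4, so r = 1/2.
Therefore Country 1 plays B with probability 1 − 1/2 = 1/2.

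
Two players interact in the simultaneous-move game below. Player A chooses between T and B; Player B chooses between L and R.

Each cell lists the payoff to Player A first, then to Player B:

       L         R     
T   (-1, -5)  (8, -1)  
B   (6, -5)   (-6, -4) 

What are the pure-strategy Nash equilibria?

(T, R)

(T, L): Player A prefers B (6 > -1); Player B prefers R (-1 > -5) — not an equilibrium.
(T, R): Player A gets 8 ≥ -6 from B, and Player B gets -1 ≥ -5 from L — Nash equilibrium.
(B, L): Player B prefers R (-4 > -5) — not an equilibrium.
(B, R): Player A prefers T (8 > -6) — not an equilibrium.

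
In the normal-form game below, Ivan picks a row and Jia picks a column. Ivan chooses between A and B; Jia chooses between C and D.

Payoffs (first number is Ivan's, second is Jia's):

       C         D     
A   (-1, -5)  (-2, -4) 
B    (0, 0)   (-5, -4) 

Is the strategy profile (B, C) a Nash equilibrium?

Yes

At (B, C), Ivan earns 0; switching to A would give -1, so Ivan has no profitable deviation.
Jia earns 0; switching to D would give -4, so Jia has no profitable deviation.
Neither player can gain by a unilateral deviation, so this profile is a Nash equilibrium.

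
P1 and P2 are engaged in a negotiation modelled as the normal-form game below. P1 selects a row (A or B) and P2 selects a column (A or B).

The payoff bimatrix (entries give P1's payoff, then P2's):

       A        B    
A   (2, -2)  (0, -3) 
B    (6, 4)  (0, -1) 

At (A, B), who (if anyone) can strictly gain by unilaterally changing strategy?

P1 at (A, B) earns 0; deviating to B yields 0 — not better.
P2 earns -3; deviating to A yields -2 — a strict improvement.
Only P2 has a strictly profitable deviation.

P2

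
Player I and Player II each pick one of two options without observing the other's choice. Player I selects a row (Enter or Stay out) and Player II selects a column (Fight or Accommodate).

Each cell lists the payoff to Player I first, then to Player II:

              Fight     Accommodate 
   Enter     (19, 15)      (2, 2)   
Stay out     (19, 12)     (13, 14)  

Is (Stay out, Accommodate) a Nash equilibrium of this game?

Yes

At (Stay out, Accommodate), Player I earns 13; switching to Enter would give 2, so Player I has no profitable deviation.
Player II earns 14; switching to Fight would give 12, so Player II has no profitable deviation.
Neither player can gain by a unilateral deviation, so this profile is a Nash equilibrium.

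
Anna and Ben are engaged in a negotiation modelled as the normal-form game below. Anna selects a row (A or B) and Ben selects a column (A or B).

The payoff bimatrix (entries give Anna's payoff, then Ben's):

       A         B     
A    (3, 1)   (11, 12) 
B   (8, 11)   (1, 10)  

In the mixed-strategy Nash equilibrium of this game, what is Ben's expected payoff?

61/6

First find x, the probability Anna plays A, from Ben's indifference between A and B: x + 11(1−x) = 12x + 10(1−x), giving x = 1/12.
Since Ben is indifferent in equilibrium, Ben's expected payoff equals the payoff from either column against (1/12, 11/12). Using A: (1/12) + 11(11/12) = 61/6.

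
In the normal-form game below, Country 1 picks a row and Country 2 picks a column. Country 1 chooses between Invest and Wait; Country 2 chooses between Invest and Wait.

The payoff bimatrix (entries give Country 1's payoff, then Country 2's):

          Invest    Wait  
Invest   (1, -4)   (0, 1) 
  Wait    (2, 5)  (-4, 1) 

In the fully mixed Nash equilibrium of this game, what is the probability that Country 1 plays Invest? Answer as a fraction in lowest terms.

4/9

Let r be the probability that Country 1 plays Invest. In a completely mixed equilibrium, Country 2 must be indifferent between Invest and Wait.
Country 2's expected payoff from Invest is −4r + 5(1−r); from Wait it is r + (1−r).
Setting these equal: −9r + 5 = 1, so r = 4/9.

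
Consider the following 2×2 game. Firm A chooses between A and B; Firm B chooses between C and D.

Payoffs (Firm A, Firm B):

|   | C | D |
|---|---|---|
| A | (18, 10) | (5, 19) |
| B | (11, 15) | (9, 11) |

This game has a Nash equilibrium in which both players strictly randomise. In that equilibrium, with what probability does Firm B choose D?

Let y be the probability that Firm B plays C. In a completely mixed equilibrium, Firm A must be indifferent between A and B.
Firm A's expected payoff from A is 18y + 5(1−y); from B it is 11y + 9(1−y).
Setting these equal: 13y + 5 = 2y + 9, so y = 4/11.
Therefore Firm B plays D with probability 1 − 4/11 = 7/11.

7/11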